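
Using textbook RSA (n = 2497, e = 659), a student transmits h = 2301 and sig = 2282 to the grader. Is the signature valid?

sig^2 ≡ 2282^2 = 5207524 ≡ 1279
sig^4 ≡ 1279^2 = 1635841 ≡ 306
sig^8 ≡ 306^2 = 93636 ≡ 1247
sig^16 ≡ 1247^2 = 1555009 ≡ 1875
sig^32 ≡ 1875^2 = 3515625 ≡ 2346
sig^64 ≡ 2346^2 = 5503716 ≡ 328
sig^128 ≡ 328^2 = 107584 ≡ 213
sig^256 ≡ 213^2 = 45369 ≡ 423
sig^512 ≡ 423^2 = 178929 ≡ 1642
659 = 512 + 128 + 16 + 2 + 1, so sig^659 ≡ 1642·213·1875·1279·2282 ≡ 955 (mod 2497)
sig^659 mod 2497 = 955, but h = 2301.

invalid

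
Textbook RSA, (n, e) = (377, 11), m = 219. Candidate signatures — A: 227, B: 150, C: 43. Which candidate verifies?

A

Candidate A: 227^11 mod 377 = 219
  → matches m = 219
Candidate B: 150^11 mod 377 = 158
Candidate C: 43^11 mod 377 = 153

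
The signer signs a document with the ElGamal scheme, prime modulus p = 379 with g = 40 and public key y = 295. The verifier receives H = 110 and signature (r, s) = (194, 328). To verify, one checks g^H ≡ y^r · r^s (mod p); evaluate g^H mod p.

84

Squares mod 379: 40^1≡40, 40^2≡84, 40^4≡234, 40^8≡180, 40^16≡185, 40^32≡115, 40^64≡339
110 = 64 + 32 + 8 + 4 + 2, so 40^110 ≡ 339·115·180·234·84 ≡ 84 (mod 379)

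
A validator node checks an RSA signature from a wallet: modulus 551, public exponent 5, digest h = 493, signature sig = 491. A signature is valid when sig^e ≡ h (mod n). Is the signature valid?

sig^2 ≡ 491^2 = 241081 ≡ 294
sig^4 ≡ 294^2 = 86436 ≡ 480
5 = 4 + 1, so sig^5 ≡ 480·491 ≡ 403 (mod 551)
sig^5 mod 551 = 403, but h = 493.

invalid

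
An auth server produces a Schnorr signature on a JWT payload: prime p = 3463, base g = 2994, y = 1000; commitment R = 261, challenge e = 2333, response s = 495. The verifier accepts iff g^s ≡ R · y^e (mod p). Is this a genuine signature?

forged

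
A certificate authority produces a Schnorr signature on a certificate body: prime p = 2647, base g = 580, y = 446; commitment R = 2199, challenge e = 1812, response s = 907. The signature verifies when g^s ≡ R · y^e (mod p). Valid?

g^s mod p:
580^2 = 336400 ≡ 231
580^4 ≡ 231^2 = 53361 ≡ 421
580^8 ≡ 421^2 = 177241 ≡ 2539
580^16 ≡ 2539^2 = 6446521 ≡ 1076
580^32 ≡ 1076^2 = 1157776 ≡ 1037
580^64 ≡ 1037^2 = 1075369 ≡ 687
580^128 ≡ 687^2 = 471969 ≡ 803
580^256 ≡ 803^2 = 644809 ≡ 1588
580^512 ≡ 1588^2 = 2521744 ≡ 1800
907 = 512 + 256 + 128 + 8 + 2 + 1, so 580^907 ≡ 1800·1588·803·2539·231·580 ≡ 1459 (mod 2647)
R · y^e mod p:
446^2 = 198916 ≡ 391
446^4 ≡ 391^2 = 152881 ≡ 2002
446^8 ≡ 2002^2 = 4008004 ≡ 446
446^16 ≡ 446^2 = 198916 ≡ 391
446^32 ≡ 391^2 = 152881 ≡ 2002
446^64 ≡ 2002^2 = 4008004 ≡ 446
446^128 ≡ 446^2 = 198916 ≡ 391
446^256 ≡ 391^2 = 152881 ≡ 2002
446^512 ≡ 2002^2 = 4008004 ≡ 446
446^1024 ≡ 446^2 = 198916 ≡ 391
1812 = 1024 + 512 + 256 + 16 + 4, so 446^1812 ≡ 391·446·2002·391·2002 ≡ 1917 (mod 2647)
2199·1917 = 4215483 ≡ 1459 (mod 2647)
1459 ≡ 1459 (mod 2647); signature holds.

yes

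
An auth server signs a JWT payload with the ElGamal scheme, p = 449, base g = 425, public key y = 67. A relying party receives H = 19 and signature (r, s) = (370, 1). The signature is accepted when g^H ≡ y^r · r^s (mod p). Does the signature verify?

verifies

Left side g^H mod p:
425^19 mod 449 = 79
Right side y^r · r^s mod p:
67^370 mod 449 = 448
370^1 mod 449 = 370
448·370 = 165760 ≡ 79 (mod 449)
79 ≡ 79 (mod 449), so the signature is genuine.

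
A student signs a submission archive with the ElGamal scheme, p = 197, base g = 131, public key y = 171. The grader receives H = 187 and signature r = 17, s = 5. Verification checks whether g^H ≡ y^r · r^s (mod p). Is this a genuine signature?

genuine

Left side g^H mod p:
131^2 = 17161 ≡ 22
131^4 ≡ 22^2 = 484 ≡ 90
131^8 ≡ 90^2 = 8100 ≡ 23
131^16 ≡ 23^2 = 529 ≡ 135
131^32 ≡ 135^2 = 18225 ≡ 101
131^64 ≡ 101^2 = 10201 ≡ 154
131^128 ≡ 154^2 = 23716 ≡ 76
187 = 128 + 32 + 16 + 8 + 2 + 1, so 131^187 ≡ 76·101·135·23·22·131 ≡ 17 (mod 197)
Right side y^r · r^s mod p:
171^2 = 29241 ≡ 85
171^4 ≡ 85^2 = 7225 ≡ 133
171^8 ≡ 133^2 = 17689 ≡ 156
171^16 ≡ 156^2 = 24336 ≡ 105
17 = 16 + 1, so 171^17 ≡ 105·171 ≡ 28 (mod 197)
17^2 = 289 ≡ 92
17^4 ≡ 92^2 = 8464 ≡ 190
5 = 4 + 1, so 17^5 ≡ 190·17 ≡ 78 (mod 197)
28·78 = 2184 ≡ 17 (mod 197)
17 ≡ 17 (mod 197), so the signature is genuine.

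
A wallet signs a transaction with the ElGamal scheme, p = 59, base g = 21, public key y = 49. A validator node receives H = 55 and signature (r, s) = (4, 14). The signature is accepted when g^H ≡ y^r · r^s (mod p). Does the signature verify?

Left side g^H mod p:
21^2 = 441 ≡ 28
21^4 ≡ 28^2 = 784 ≡ 17
21^8 ≡ 17^2 = 289 ≡ 53
21^16 ≡ 53^2 = 2809 ≡ 36
21^32 ≡ 36^2 = 1296 ≡ 57
55 = 32 + 16 + 4 + 2 + 1, so 21^55 ≡ 57·36·17·28·21 ≡ 29 (mod 59)
Right side y^r · r^s mod p:
49^2 = 2401 ≡ 41
49^4 ≡ 41^2 = 1681 ≡ 29
4^2 = 16
4^4 ≡ 16^2 = 256 ≡ 20
4^8 ≡ 20^2 = 400 ≡ 46
14 = 8 + 4 + 2, so 4^14 ≡ 46·20·16 ≡ 29 (mod 59)
29·29 = 841 ≡ 15 (mod 59)
29 ≠ 15, so verification fails.

does not verify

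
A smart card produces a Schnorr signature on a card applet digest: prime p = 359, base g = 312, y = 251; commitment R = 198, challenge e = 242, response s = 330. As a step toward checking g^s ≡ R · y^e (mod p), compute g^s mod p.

141

312^2 = 97344 ≡ 55
312^4 ≡ 55^2 = 3025 ≡ 153
312^8 ≡ 153^2 = 23409 ≡ 74
312^16 ≡ 74^2 = 5476 ≡ 91
312^32 ≡ 91^2 = 8281 ≡ 24
312^64 ≡ 24^2 = 576 ≡ 217
312^128 ≡ 217^2 = 47089 ≡ 60
312^256 ≡ 60^2 = 3600 ≡ 10
330 = 256 + 64 + 8 + 2, so 312^330 ≡ 10·217·74·55 ≡ 141 (mod 359)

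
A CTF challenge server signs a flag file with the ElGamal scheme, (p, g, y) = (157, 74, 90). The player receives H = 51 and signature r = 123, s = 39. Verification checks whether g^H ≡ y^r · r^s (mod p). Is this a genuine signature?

genuine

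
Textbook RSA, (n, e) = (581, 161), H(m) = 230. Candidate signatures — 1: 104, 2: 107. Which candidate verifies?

1

Candidate 1: 104^2 = 10816 ≡ 358; 104^4 ≡ 358^2 = 128164 ≡ 344; 104^8 ≡ 344^2 = 118336 ≡ 393; 104^16 ≡ 393^2 = 154449 ≡ 484; 104^32 ≡ 484^2 = 234256 ≡ 113; 104^64 ≡ 113^2 = 12769 ≡ 568; 104^128 ≡ 568^2 = 322624 ≡ 169; 161 = 128 + 32 + 1, so 104^161 ≡ 169·113·104 ≡ 230 (mod 581)
  → matches H(m) = 230
Candidate 2: 107^2 = 11449 ≡ 410; 107^4 ≡ 410^2 = 168100 ≡ 191; 107^8 ≡ 191^2 = 36481 ≡ 459; 107^16 ≡ 459^2 = 210681 ≡ 359; 107^32 ≡ 359^2 = 128881 ≡ 480; 107^64 ≡ 480^2 = 230400 ≡ 324; 107^128 ≡ 324^2 = 104976 ≡ 396; 161 = 128 + 32 + 1, so 107^161 ≡ 396·480·107 ≡ 74 (mod 581)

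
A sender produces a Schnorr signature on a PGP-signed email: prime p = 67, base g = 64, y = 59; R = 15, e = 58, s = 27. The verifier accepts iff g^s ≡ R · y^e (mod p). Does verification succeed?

g^s mod p:
64^2 = 4096 ≡ 9
64^4 ≡ 9^2 = 81 ≡ 14
64^8 ≡ 14^2 = 196 ≡ 62
64^16 ≡ 62^2 = 3844 ≡ 25
27 = 16 + 8 + 2 + 1, so 64^27 ≡ 25·62·9·64 ≡ 25 (mod 67)
R · y^e mod p:
59^2 = 3481 ≡ 64
59^4 ≡ 64^2 = 4096 ≡ 9
59^8 ≡ 9^2 = 81 ≡ 14
59^16 ≡ 14^2 = 196 ≡ 62
59^32 ≡ 62^2 = 3844 ≡ 25
58 = 32 + 16 + 8 + 2, so 59^58 ≡ 25·62·14·64 ≡ 24 (mod 67)
15·24 = 360 ≡ 25 (mod 67)
25 ≡ 25 (mod 67); signature holds.

passes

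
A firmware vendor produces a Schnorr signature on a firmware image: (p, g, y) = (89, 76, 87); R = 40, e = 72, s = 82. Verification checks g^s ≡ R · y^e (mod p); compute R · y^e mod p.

68

87^2 = 7569 ≡ 4
87^4 ≡ 4^2 = 16
87^8 ≡ 16^2 = 256 ≡ 78
87^16 ≡ 78^2 = 6084 ≡ 32
87^32 ≡ 32^2 = 1024 ≡ 45
87^64 ≡ 45^2 = 2025 ≡ 67
72 = 64 + 8, so 87^72 ≡ 67·78 ≡ 64 (mod 89)
R · y^e ≡ 40·64 = 2560 ≡ 68 (mod 89)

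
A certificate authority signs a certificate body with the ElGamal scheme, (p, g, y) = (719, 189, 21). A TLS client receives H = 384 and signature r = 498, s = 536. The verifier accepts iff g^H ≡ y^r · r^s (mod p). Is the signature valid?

valid

Left side g^H mod p:
189^384 mod 719 = 54
Right side y^r · r^s mod p:
21^498 mod 719 = 384
498^536 mod 719 = 281
384·281 = 107904 ≡ 54 (mod 719)
54 ≡ 54 (mod 719), so the signature is genuine.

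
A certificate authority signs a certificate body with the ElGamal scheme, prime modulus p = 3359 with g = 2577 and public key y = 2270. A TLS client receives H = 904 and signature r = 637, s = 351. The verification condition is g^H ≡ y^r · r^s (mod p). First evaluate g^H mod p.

2577^2 = 6640929 ≡ 186
2577^4 ≡ 186^2 = 34596 ≡ 1006
2577^8 ≡ 1006^2 = 1012036 ≡ 977
2577^16 ≡ 977^2 = 954529 ≡ 573
2577^32 ≡ 573^2 = 328329 ≡ 2506
2577^64 ≡ 2506^2 = 6280036 ≡ 2065
2577^128 ≡ 2065^2 = 4264225 ≡ 1654
2577^256 ≡ 1654^2 = 2735716 ≡ 1490
2577^512 ≡ 1490^2 = 2220100 ≡ 3160
904 = 512 + 256 + 128 + 8, so 2577^904 ≡ 3160·1490·1654·977 ≡ 2521 (mod 3359)

2521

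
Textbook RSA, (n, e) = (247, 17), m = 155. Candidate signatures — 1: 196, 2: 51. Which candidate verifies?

2

Candidate 1: 196^2 = 38416 ≡ 131; 196^4 ≡ 131^2 = 17161 ≡ 118; 196^8 ≡ 118^2 = 13924 ≡ 92; 196^16 ≡ 92^2 = 8464 ≡ 66; 17 = 16 + 1, so 196^17 ≡ 66·196 ≡ 92 (mod 247)
Candidate 2: 51^2 = 2601 ≡ 131; 51^4 ≡ 131^2 = 17161 ≡ 118; 51^8 ≡ 118^2 = 13924 ≡ 92; 51^16 ≡ 92^2 = 8464 ≡ 66; 17 = 16 + 1, so 51^17 ≡ 66·51 ≡ 155 (mod 247)
  → matches m = 155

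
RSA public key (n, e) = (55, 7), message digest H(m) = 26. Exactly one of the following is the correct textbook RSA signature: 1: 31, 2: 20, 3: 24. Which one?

Candidate 1: Squares mod 55: 31^1≡31, 31^2≡26, 31^4≡16; 7 = 4 + 2 + 1, so 31^7 ≡ 16·26·31 ≡ 26 (mod 55)
  → matches H(m) = 26
Candidate 2: Squares mod 55: 20^1≡20, 20^2≡15, 20^4≡5; 7 = 4 + 2 + 1, so 20^7 ≡ 5·15·20 ≡ 15 (mod 55)
Candidate 3: Squares mod 55: 24^1≡24, 24^2≡26, 24^4≡16; 7 = 4 + 2 + 1, so 24^7 ≡ 16·26·24 ≡ 29 (mod 55)

1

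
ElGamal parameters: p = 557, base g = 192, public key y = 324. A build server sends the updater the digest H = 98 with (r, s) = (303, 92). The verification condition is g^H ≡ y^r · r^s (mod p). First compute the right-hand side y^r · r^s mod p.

324^2 = 104976 ≡ 260
324^4 ≡ 260^2 = 67600 ≡ 203
324^8 ≡ 203^2 = 41209 ≡ 548
324^16 ≡ 548^2 = 300304 ≡ 81
324^32 ≡ 81^2 = 6561 ≡ 434
324^64 ≡ 434^2 = 188356 ≡ 90
324^128 ≡ 90^2 = 8100 ≡ 302
324^256 ≡ 302^2 = 91204 ≡ 413
303 = 256 + 32 + 8 + 4 + 2 + 1, so 324^303 ≡ 413·434·548·203·260·324 ≡ 529 (mod 557)
303^2 = 91809 ≡ 461
303^4 ≡ 461^2 = 212521 ≡ 304
303^8 ≡ 304^2 = 92416 ≡ 511
303^16 ≡ 511^2 = 261121 ≡ 445
303^32 ≡ 445^2 = 198025 ≡ 290
303^64 ≡ 290^2 = 84100 ≡ 550
92 = 64 + 16 + 8 + 4, so 303^92 ≡ 550·445·511·304 ≡ 532 (mod 557)
y^r · r^s ≡ 529·532 = 281428 ≡ 143 (mod 557)

143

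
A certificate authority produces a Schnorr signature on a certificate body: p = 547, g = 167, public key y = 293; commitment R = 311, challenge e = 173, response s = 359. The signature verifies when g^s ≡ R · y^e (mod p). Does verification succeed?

g^s mod p:
167^2 = 27889 ≡ 539
167^4 ≡ 539^2 = 290521 ≡ 64
167^8 ≡ 64^2 = 4096 ≡ 267
167^16 ≡ 267^2 = 71289 ≡ 179
167^32 ≡ 179^2 = 32041 ≡ 315
167^64 ≡ 315^2 = 99225 ≡ 218
167^128 ≡ 218^2 = 47524 ≡ 482
167^256 ≡ 482^2 = 232324 ≡ 396
359 = 256 + 64 + 32 + 4 + 2 + 1, so 167^359 ≡ 396·218·315·64·539·167 ≡ 458 (mod 547)
R · y^e mod p:
293^2 = 85849 ≡ 517
293^4 ≡ 517^2 = 267289 ≡ 353
293^8 ≡ 353^2 = 124609 ≡ 440
293^16 ≡ 440^2 = 193600 ≡ 509
293^32 ≡ 509^2 = 259081 ≡ 350
293^64 ≡ 350^2 = 122500 ≡ 519
293^128 ≡ 519^2 = 269361 ≡ 237
173 = 128 + 32 + 8 + 4 + 1, so 293^173 ≡ 237·350·440·353·293 ≡ 353 (mod 547)
311·353 = 109783 ≡ 383 (mod 547)
458 ≠ 383; the check fails.

fails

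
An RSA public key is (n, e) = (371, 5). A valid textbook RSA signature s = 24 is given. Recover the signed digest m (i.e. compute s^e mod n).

222

s^2 ≡ 24^2 = 576 ≡ 205
s^4 ≡ 205^2 = 42025 ≡ 102
5 = 4 + 1, so s^5 ≡ 102·24 ≡ 222 (mod 371)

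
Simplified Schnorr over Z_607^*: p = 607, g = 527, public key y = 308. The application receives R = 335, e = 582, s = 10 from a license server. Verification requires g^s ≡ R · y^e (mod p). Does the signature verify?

g^s mod p:
527^2 = 277729 ≡ 330
527^4 ≡ 330^2 = 108900 ≡ 247
527^8 ≡ 247^2 = 61009 ≡ 309
10 = 8 + 2, so 527^10 ≡ 309·330 ≡ 601 (mod 607)
R · y^e mod p:
308^2 = 94864 ≡ 172
308^4 ≡ 172^2 = 29584 ≡ 448
308^8 ≡ 448^2 = 200704 ≡ 394
308^16 ≡ 394^2 = 155236 ≡ 451
308^32 ≡ 451^2 = 203401 ≡ 56
308^64 ≡ 56^2 = 3136 ≡ 101
308^128 ≡ 101^2 = 10201 ≡ 489
308^256 ≡ 489^2 = 239121 ≡ 570
308^512 ≡ 570^2 = 324900 ≡ 155
582 = 512 + 64 + 4 + 2, so 308^582 ≡ 155·101·448·172 ≡ 549 (mod 607)
335·549 = 183915 ≡ 601 (mod 607)
601 ≡ 601 (mod 607); signature holds.

verifies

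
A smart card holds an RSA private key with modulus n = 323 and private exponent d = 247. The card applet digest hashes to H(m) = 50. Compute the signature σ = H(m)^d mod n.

50

Squares mod 323: (H(m))^1≡50, (H(m))^2≡239, (H(m))^4≡273, (H(m))^8≡239, (H(m))^16≡273, (H(m))^32≡239, (H(m))^64≡273, (H(m))^128≡239
247 = 128 + 64 + 32 + 16 + 4 + 2 + 1, so (H(m))^247 ≡ 239·273·239·273·273·239·50 ≡ 50 (mod 323)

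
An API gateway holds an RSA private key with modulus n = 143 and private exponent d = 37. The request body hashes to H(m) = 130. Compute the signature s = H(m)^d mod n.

Squares mod 143: (H(m))^1≡130, (H(m))^2≡26, (H(m))^4≡104, (H(m))^8≡91, (H(m))^16≡130, (H(m))^32≡26
37 = 32 + 4 + 1, so (H(m))^37 ≡ 26·104·130 ≡ 26 (mod 143)

26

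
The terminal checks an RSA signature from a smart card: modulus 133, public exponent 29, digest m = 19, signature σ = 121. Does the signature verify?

σ^2 ≡ 121^2 = 14641 ≡ 11
σ^4 ≡ 11^2 = 121
σ^8 ≡ 121^2 = 14641 ≡ 11
σ^16 ≡ 11^2 = 121
29 = 16 + 8 + 4 + 1, so σ^29 ≡ 121·11·121·121 ≡ 11 (mod 133)
The recovered value 11 does not match the digest 19.

does not verify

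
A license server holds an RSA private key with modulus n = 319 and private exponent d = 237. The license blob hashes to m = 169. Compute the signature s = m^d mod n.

313

m^237 mod 319 = 313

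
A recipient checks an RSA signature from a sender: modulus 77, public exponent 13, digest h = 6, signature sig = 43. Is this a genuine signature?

forged

sig^13 mod 77 = 43
43 ≠ 6, so verification fails.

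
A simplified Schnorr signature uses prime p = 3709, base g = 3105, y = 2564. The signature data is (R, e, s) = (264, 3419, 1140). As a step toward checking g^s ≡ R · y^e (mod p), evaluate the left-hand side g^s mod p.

3105^2 = 9641025 ≡ 1334
3105^4 ≡ 1334^2 = 1779556 ≡ 2945
3105^8 ≡ 2945^2 = 8673025 ≡ 1383
3105^16 ≡ 1383^2 = 1912689 ≡ 2554
3105^32 ≡ 2554^2 = 6522916 ≡ 2494
3105^64 ≡ 2494^2 = 6220036 ≡ 43
3105^128 ≡ 43^2 = 1849
3105^256 ≡ 1849^2 = 3418801 ≡ 2812
3105^512 ≡ 2812^2 = 7907344 ≡ 3465
3105^1024 ≡ 3465^2 = 12006225 ≡ 192
1140 = 1024 + 64 + 32 + 16 + 4, so 3105^1140 ≡ 192·43·2494·2554·2945 ≡ 1103 (mod 3709)

1103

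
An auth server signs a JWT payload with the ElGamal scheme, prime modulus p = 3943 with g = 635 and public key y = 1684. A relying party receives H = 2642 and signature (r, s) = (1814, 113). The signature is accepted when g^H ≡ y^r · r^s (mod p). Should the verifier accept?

Left side g^H mod p:
635^2 = 403225 ≡ 1039
635^4 ≡ 1039^2 = 1079521 ≡ 3082
635^8 ≡ 3082^2 = 9498724 ≡ 37
635^16 ≡ 37^2 = 1369
635^32 ≡ 1369^2 = 1874161 ≡ 1236
635^64 ≡ 1236^2 = 1527696 ≡ 1755
635^128 ≡ 1755^2 = 3080025 ≡ 542
635^256 ≡ 542^2 = 293764 ≡ 1982
635^512 ≡ 1982^2 = 3928324 ≡ 1096
635^1024 ≡ 1096^2 = 1201216 ≡ 2544
635^2048 ≡ 2544^2 = 6471936 ≡ 1473
2642 = 2048 + 512 + 64 + 16 + 2, so 635^2642 ≡ 1473·1096·1755·1369·1039 ≡ 2171 (mod 3943)
Right side y^r · r^s mod p:
1684^2 = 2835856 ≡ 839
1684^4 ≡ 839^2 = 703921 ≡ 2067
1684^8 ≡ 2067^2 = 4272489 ≡ 2220
1684^16 ≡ 2220^2 = 4928400 ≡ 3593
1684^32 ≡ 3593^2 = 12909649 ≡ 267
1684^64 ≡ 267^2 = 71289 ≡ 315
1684^128 ≡ 315^2 = 99225 ≡ 650
1684^256 ≡ 650^2 = 422500 ≡ 599
1684^512 ≡ 599^2 = 358801 ≡ 3931
1684^1024 ≡ 3931^2 = 15452761 ≡ 144
1814 = 1024 + 512 + 256 + 16 + 4 + 2, so 1684^1814 ≡ 144·3931·599·3593·2067·839 ≡ 3513 (mod 3943)
1814^2 = 3290596 ≡ 2134
1814^4 ≡ 2134^2 = 4553956 ≡ 3734
1814^8 ≡ 3734^2 = 13942756 ≡ 308
1814^16 ≡ 308^2 = 94864 ≡ 232
1814^32 ≡ 232^2 = 53824 ≡ 2565
1814^64 ≡ 2565^2 = 6579225 ≡ 2301
113 = 64 + 32 + 16 + 1, so 1814^113 ≡ 2301·2565·232·1814 ≡ 3295 (mod 3943)
3513·3295 = 11575335 ≡ 2630 (mod 3943)
2171 ≠ 2630, so verification fails.

reject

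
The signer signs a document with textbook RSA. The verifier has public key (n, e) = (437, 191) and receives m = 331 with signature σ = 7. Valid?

σ^191 mod 437 = 106
σ^191 mod 437 = 106, but m = 331.

no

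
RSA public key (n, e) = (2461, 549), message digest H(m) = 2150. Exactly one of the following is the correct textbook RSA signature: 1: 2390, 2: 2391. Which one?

1

Candidate 1: Squares mod 2461: 2390^1≡2390, 2390^2≡119, 2390^4≡1856, 2390^8≡1797, 2390^16≡377, 2390^32≡1852, 2390^64≡1731, 2390^128≡1324, 2390^256≡744, 2390^512≡2272; 549 = 512 + 32 + 4 + 1, so 2390^549 ≡ 2272·1852·1856·2390 ≡ 2150 (mod 2461)
  → matches H(m) = 2150
Candidate 2: Squares mod 2461: 2391^1≡2391, 2391^2≡2439, 2391^4≡484, 2391^8≡461, 2391^16≡875, 2391^32≡254, 2391^64≡530, 2391^128≡346, 2391^256≡1588, 2391^512≡1680; 549 = 512 + 32 + 4 + 1, so 2391^549 ≡ 1680·254·484·2391 ≡ 1333 (mod 2461)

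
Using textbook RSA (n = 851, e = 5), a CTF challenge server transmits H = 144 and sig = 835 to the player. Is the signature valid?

invalid

sig^2 ≡ 835^2 = 697225 ≡ 256
sig^4 ≡ 256^2 = 65536 ≡ 9
5 = 4 + 1, so sig^5 ≡ 9·835 ≡ 707 (mod 851)
sig^5 mod 851 = 707, but H = 144.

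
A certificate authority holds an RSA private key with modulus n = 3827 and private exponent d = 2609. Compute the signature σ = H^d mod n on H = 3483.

3483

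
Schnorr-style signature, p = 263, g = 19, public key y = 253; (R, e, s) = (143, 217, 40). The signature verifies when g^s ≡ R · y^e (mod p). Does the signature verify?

verifies

g^s mod p:
19^40 mod 263 = 222
R · y^e mod p:
253^217 mod 263 = 248
143·248 = 35464 ≡ 222 (mod 263)
222 ≡ 222 (mod 263); signature holds.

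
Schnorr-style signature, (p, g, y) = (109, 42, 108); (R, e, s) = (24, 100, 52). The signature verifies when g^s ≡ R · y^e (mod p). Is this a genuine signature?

g^s mod p:
Squares mod 109: 42^1≡42, 42^2≡20, 42^4≡73, 42^8≡97, 42^16≡35, 42^32≡26
52 = 32 + 16 + 4, so 42^52 ≡ 26·35·73 ≡ 49 (mod 109)
R · y^e mod p:
Squares mod 109: 108^1≡108, 108^2≡1, 108^4≡1, 108^8≡1, 108^16≡1, 108^32≡1, 108^64≡1
100 = 64 + 32 + 4, so 108^100 ≡ 1·1·1 ≡ 1 (mod 109)
24·1 = 24 ≡ 24 (mod 109)
49 ≠ 24; the check fails.

forged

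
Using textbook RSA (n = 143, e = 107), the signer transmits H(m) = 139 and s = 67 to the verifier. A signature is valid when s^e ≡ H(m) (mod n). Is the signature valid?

s^2 ≡ 67^2 = 4489 ≡ 56
s^4 ≡ 56^2 = 3136 ≡ 133
s^8 ≡ 133^2 = 17689 ≡ 100
s^16 ≡ 100^2 = 10000 ≡ 133
s^32 ≡ 133^2 = 17689 ≡ 100
s^64 ≡ 100^2 = 10000 ≡ 133
107 = 64 + 32 + 8 + 2 + 1, so s^107 ≡ 133·100·100·56·67 ≡ 111 (mod 143)
The recovered value 111 does not match the digest 139.

invalid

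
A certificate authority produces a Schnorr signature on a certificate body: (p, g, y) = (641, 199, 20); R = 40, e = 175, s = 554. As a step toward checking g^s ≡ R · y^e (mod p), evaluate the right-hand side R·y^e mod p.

20^2 = 400
20^4 ≡ 400^2 = 160000 ≡ 391
20^8 ≡ 391^2 = 152881 ≡ 323
20^16 ≡ 323^2 = 104329 ≡ 487
20^32 ≡ 487^2 = 237169 ≡ 640
20^64 ≡ 640^2 = 409600 ≡ 1
20^128 ≡ 1^2 = 1
175 = 128 + 32 + 8 + 4 + 2 + 1, so 20^175 ≡ 1·640·323·391·400·20 ≡ 200 (mod 641)
R · y^e ≡ 40·200 = 8000 ≡ 308 (mod 641)

308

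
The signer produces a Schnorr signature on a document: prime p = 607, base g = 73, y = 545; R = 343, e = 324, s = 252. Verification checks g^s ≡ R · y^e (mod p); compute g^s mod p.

82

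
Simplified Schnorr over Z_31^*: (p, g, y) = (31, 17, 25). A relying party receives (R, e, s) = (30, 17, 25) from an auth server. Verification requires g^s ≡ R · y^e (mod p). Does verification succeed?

g^s mod p:
17^2 = 289 ≡ 10
17^4 ≡ 10^2 = 100 ≡ 7
17^8 ≡ 7^2 = 49 ≡ 18
17^16 ≡ 18^2 = 324 ≡ 14
25 = 16 + 8 + 1, so 17^25 ≡ 14·18·17 ≡ 6 (mod 31)
R · y^e mod p:
25^2 = 625 ≡ 5
25^4 ≡ 5^2 = 25
25^8 ≡ 25^2 = 625 ≡ 5
25^16 ≡ 5^2 = 25
17 = 16 + 1, so 25^17 ≡ 25·25 ≡ 5 (mod 31)
30·5 = 150 ≡ 26 (mod 31)
6 ≠ 26; the check fails.

fails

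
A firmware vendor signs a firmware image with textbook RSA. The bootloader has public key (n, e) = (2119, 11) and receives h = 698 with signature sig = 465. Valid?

no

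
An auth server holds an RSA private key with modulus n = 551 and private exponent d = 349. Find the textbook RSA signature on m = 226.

24

m^349 mod 551 = 24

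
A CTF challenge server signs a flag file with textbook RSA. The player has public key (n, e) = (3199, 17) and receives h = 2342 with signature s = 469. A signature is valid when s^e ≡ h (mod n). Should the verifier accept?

reject

s^2 ≡ 469^2 = 219961 ≡ 2429
s^4 ≡ 2429^2 = 5900041 ≡ 1085
s^8 ≡ 1085^2 = 1177225 ≡ 3192
s^16 ≡ 3192^2 = 10188864 ≡ 49
17 = 16 + 1, so s^17 ≡ 49·469 ≡ 588 (mod 3199)
The recovered value 588 does not match the digest 2342.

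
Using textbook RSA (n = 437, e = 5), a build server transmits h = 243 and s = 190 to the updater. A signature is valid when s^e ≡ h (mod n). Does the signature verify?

Squares mod 437: s^1≡190, s^2≡266, s^4≡399
5 = 4 + 1, so s^5 ≡ 399·190 ≡ 209 (mod 437)
209 ≠ 243, so verification fails.

does not verify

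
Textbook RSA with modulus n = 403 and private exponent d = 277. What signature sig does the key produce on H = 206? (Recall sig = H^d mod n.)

H^2 ≡ 206^2 = 42436 ≡ 121
H^4 ≡ 121^2 = 14641 ≡ 133
H^8 ≡ 133^2 = 17689 ≡ 360
H^16 ≡ 360^2 = 129600 ≡ 237
H^32 ≡ 237^2 = 56169 ≡ 152
H^64 ≡ 152^2 = 23104 ≡ 133
H^128 ≡ 133^2 = 17689 ≡ 360
H^256 ≡ 360^2 = 129600 ≡ 237
277 = 256 + 16 + 4 + 1, so H^277 ≡ 237·237·133·206 ≡ 297 (mod 403)

297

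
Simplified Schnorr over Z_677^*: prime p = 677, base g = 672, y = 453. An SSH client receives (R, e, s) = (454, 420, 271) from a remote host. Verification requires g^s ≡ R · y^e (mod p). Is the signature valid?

invalid

g^s mod p:
672^2 = 451584 ≡ 25
672^4 ≡ 25^2 = 625
672^8 ≡ 625^2 = 390625 ≡ 673
672^16 ≡ 673^2 = 452929 ≡ 16
672^32 ≡ 16^2 = 256
672^64 ≡ 256^2 = 65536 ≡ 544
672^128 ≡ 544^2 = 295936 ≡ 87
672^256 ≡ 87^2 = 7569 ≡ 122
271 = 256 + 8 + 4 + 2 + 1, so 672^271 ≡ 122·673·625·25·672 ≡ 422 (mod 677)
R · y^e mod p:
453^2 = 205209 ≡ 78
453^4 ≡ 78^2 = 6084 ≡ 668
453^8 ≡ 668^2 = 446224 ≡ 81
453^16 ≡ 81^2 = 6561 ≡ 468
453^32 ≡ 468^2 = 219024 ≡ 353
453^64 ≡ 353^2 = 124609 ≡ 41
453^128 ≡ 41^2 = 1681 ≡ 327
453^256 ≡ 327^2 = 106929 ≡ 640
420 = 256 + 128 + 32 + 4, so 453^420 ≡ 640·327·353·668 ≡ 494 (mod 677)
454·494 = 224276 ≡ 189 (mod 677)
422 ≠ 189; the check fails.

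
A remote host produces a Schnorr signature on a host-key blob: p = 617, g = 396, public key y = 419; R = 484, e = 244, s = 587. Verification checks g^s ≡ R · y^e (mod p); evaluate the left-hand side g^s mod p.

167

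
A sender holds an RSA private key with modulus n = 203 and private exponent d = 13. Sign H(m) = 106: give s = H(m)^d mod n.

148

(H(m))^2 ≡ 106^2 = 11236 ≡ 71
(H(m))^4 ≡ 71^2 = 5041 ≡ 169
(H(m))^8 ≡ 169^2 = 28561 ≡ 141
13 = 8 + 4 + 1, so (H(m))^13 ≡ 141·169·106 ≡ 148 (mod 203)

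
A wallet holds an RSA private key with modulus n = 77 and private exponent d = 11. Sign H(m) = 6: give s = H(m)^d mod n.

6

(H(m))^2 ≡ 6^2 = 36
(H(m))^4 ≡ 36^2 = 1296 ≡ 64
(H(m))^8 ≡ 64^2 = 4096 ≡ 15
11 = 8 + 2 + 1, so (H(m))^11 ≡ 15·36·6 ≡ 6 (mod 77)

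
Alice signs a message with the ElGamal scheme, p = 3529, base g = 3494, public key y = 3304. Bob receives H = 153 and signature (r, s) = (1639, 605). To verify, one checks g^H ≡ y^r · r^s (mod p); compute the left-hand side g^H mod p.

Squares mod 3529: 3494^1≡3494, 3494^2≡1225, 3494^4≡800, 3494^8≡1251, 3494^16≡1654, 3494^32≡741, 3494^64≡2086, 3494^128≡139
153 = 128 + 16 + 8 + 1, so 3494^153 ≡ 139·1654·1251·3494 ≡ 3000 (mod 3529)

3000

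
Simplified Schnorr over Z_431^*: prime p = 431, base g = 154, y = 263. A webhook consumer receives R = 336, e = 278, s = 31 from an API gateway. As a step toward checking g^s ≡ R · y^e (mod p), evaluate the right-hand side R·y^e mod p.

263^2 = 69169 ≡ 209
263^4 ≡ 209^2 = 43681 ≡ 150
263^8 ≡ 150^2 = 22500 ≡ 88
263^16 ≡ 88^2 = 7744 ≡ 417
263^32 ≡ 417^2 = 173889 ≡ 196
263^64 ≡ 196^2 = 38416 ≡ 57
263^128 ≡ 57^2 = 3249 ≡ 232
263^256 ≡ 232^2 = 53824 ≡ 380
278 = 256 + 16 + 4 + 2, so 263^278 ≡ 380·417·150·209 ≡ 346 (mod 431)
R · y^e ≡ 336·346 = 116256 ≡ 317 (mod 431)

317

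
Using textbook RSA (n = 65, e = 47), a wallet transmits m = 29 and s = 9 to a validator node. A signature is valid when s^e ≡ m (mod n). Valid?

s^2 ≡ 9^2 = 81 ≡ 16
s^4 ≡ 16^2 = 256 ≡ 61
s^8 ≡ 61^2 = 3721 ≡ 16
s^16 ≡ 16^2 = 256 ≡ 61
s^32 ≡ 61^2 = 3721 ≡ 16
47 = 32 + 8 + 4 + 2 + 1, so s^47 ≡ 16·16·61·16·9 ≡ 29 (mod 65)
s^47 mod 65 = 29 matches m.

yes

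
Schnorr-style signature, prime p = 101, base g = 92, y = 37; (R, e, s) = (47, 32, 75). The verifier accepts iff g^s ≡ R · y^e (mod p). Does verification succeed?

fails

g^s mod p:
92^2 = 8464 ≡ 81
92^4 ≡ 81^2 = 6561 ≡ 97
92^8 ≡ 97^2 = 9409 ≡ 16
92^16 ≡ 16^2 = 256 ≡ 54
92^32 ≡ 54^2 = 2916 ≡ 88
92^64 ≡ 88^2 = 7744 ≡ 68
75 = 64 + 8 + 2 + 1, so 92^75 ≡ 68·16·81·92 ≡ 1 (mod 101)
R · y^e mod p:
37^2 = 1369 ≡ 56
37^4 ≡ 56^2 = 3136 ≡ 5
37^8 ≡ 5^2 = 25
37^16 ≡ 25^2 = 625 ≡ 19
37^32 ≡ 19^2 = 361 ≡ 58
47·58 = 2726 ≡ 100 (mod 101)
1 ≠ 100; the check fails.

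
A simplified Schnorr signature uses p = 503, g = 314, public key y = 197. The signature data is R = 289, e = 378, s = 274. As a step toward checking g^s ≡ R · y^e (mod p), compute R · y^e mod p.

394

197^2 = 38809 ≡ 78
197^4 ≡ 78^2 = 6084 ≡ 48
197^8 ≡ 48^2 = 2304 ≡ 292
197^16 ≡ 292^2 = 85264 ≡ 257
197^32 ≡ 257^2 = 66049 ≡ 156
197^64 ≡ 156^2 = 24336 ≡ 192
197^128 ≡ 192^2 = 36864 ≡ 145
197^256 ≡ 145^2 = 21025 ≡ 402
378 = 256 + 64 + 32 + 16 + 8 + 2, so 197^378 ≡ 402·192·156·257·292·78 ≡ 205 (mod 503)
R · y^e ≡ 289·205 = 59245 ≡ 394 (mod 503)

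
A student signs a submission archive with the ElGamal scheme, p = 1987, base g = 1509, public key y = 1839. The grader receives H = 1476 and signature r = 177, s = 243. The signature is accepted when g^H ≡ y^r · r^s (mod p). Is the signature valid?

invalid

Left side g^H mod p:
1509^2 = 2277081 ≡ 1966
1509^4 ≡ 1966^2 = 3865156 ≡ 441
1509^8 ≡ 441^2 = 194481 ≡ 1742
1509^16 ≡ 1742^2 = 3034564 ≡ 415
1509^32 ≡ 415^2 = 172225 ≡ 1343
1509^64 ≡ 1343^2 = 1803649 ≡ 1440
1509^128 ≡ 1440^2 = 2073600 ≡ 1159
1509^256 ≡ 1159^2 = 1343281 ≡ 69
1509^512 ≡ 69^2 = 4761 ≡ 787
1509^1024 ≡ 787^2 = 619369 ≡ 1412
1476 = 1024 + 256 + 128 + 64 + 4, so 1509^1476 ≡ 1412·69·1159·1440·441 ≡ 1684 (mod 1987)
Right side y^r · r^s mod p:
1839^2 = 3381921 ≡ 47
1839^4 ≡ 47^2 = 2209 ≡ 222
1839^8 ≡ 222^2 = 49284 ≡ 1596
1839^16 ≡ 1596^2 = 2547216 ≡ 1869
1839^32 ≡ 1869^2 = 3493161 ≡ 15
1839^64 ≡ 15^2 = 225
1839^128 ≡ 225^2 = 50625 ≡ 950
177 = 128 + 32 + 16 + 1, so 1839^177 ≡ 950·15·1869·1839 ≡ 185 (mod 1987)
177^2 = 31329 ≡ 1524
177^4 ≡ 1524^2 = 2322576 ≡ 1760
177^8 ≡ 1760^2 = 3097600 ≡ 1854
177^16 ≡ 1854^2 = 3437316 ≡ 1793
177^32 ≡ 1793^2 = 3214849 ≡ 1870
177^64 ≡ 1870^2 = 3496900 ≡ 1767
177^128 ≡ 1767^2 = 3122289 ≡ 712
243 = 128 + 64 + 32 + 16 + 2 + 1, so 177^243 ≡ 712·1767·1870·1793·1524·177 ≡ 1527 (mod 1987)
185·1527 = 282495 ≡ 341 (mod 1987)
1684 ≠ 341, so verification fails.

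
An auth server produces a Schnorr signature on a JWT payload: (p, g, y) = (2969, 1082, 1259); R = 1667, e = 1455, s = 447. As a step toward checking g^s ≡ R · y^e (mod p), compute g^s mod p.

1082^2 = 1170724 ≡ 938
1082^4 ≡ 938^2 = 879844 ≡ 1020
1082^8 ≡ 1020^2 = 1040400 ≡ 1250
1082^16 ≡ 1250^2 = 1562500 ≡ 806
1082^32 ≡ 806^2 = 649636 ≡ 2394
1082^64 ≡ 2394^2 = 5731236 ≡ 1066
1082^128 ≡ 1066^2 = 1136356 ≡ 2198
1082^256 ≡ 2198^2 = 4831204 ≡ 641
447 = 256 + 128 + 32 + 16 + 8 + 4 + 2 + 1, so 1082^447 ≡ 641·2198·2394·806·1250·1020·938·1082 ≡ 2576 (mod 2969)

2576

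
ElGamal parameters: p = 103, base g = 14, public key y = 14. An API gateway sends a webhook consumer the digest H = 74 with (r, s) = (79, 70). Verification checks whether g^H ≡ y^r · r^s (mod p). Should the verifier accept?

Left side g^H mod p:
Squares mod 103: 14^1≡14, 14^2≡93, 14^4≡100, 14^8≡9, 14^16≡81, 14^32≡72, 14^64≡34
74 = 64 + 8 + 2, so 14^74 ≡ 34·9·93 ≡ 30 (mod 103)
Right side y^r · r^s mod p:
Squares mod 103: 14^1≡14, 14^2≡93, 14^4≡100, 14^8≡9, 14^16≡81, 14^32≡72, 14^64≡34
79 = 64 + 8 + 4 + 2 + 1, so 14^79 ≡ 34·9·100·93·14 ≡ 79 (mod 103)
Squares mod 103: 79^1≡79, 79^2≡61, 79^4≡13, 79^8≡66, 79^16≡30, 79^32≡76, 79^64≡8
70 = 64 + 4 + 2, so 79^70 ≡ 8·13·61 ≡ 61 (mod 103)
79·61 = 4819 ≡ 81 (mod 103)
30 ≠ 81, so verification fails.

reject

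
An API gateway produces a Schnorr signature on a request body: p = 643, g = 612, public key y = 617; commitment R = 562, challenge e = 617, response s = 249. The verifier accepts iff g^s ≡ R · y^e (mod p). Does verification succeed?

fails

g^s mod p:
612^2 = 374544 ≡ 318
612^4 ≡ 318^2 = 101124 ≡ 173
612^8 ≡ 173^2 = 29929 ≡ 351
612^16 ≡ 351^2 = 123201 ≡ 388
612^32 ≡ 388^2 = 150544 ≡ 82
612^64 ≡ 82^2 = 6724 ≡ 294
612^128 ≡ 294^2 = 86436 ≡ 274
249 = 128 + 64 + 32 + 16 + 8 + 1, so 612^249 ≡ 274·294·82·388·351·612 ≡ 43 (mod 643)
R · y^e mod p:
617^2 = 380689 ≡ 33
617^4 ≡ 33^2 = 1089 ≡ 446
617^8 ≡ 446^2 = 198916 ≡ 229
617^16 ≡ 229^2 = 52441 ≡ 358
617^32 ≡ 358^2 = 128164 ≡ 207
617^64 ≡ 207^2 = 42849 ≡ 411
617^128 ≡ 411^2 = 168921 ≡ 455
617^256 ≡ 455^2 = 207025 ≡ 622
617^512 ≡ 622^2 = 386884 ≡ 441
617 = 512 + 64 + 32 + 8 + 1, so 617^617 ≡ 441·411·207·229·617 ≡ 99 (mod 643)
562·99 = 55638 ≡ 340 (mod 643)
43 ≠ 340; the check fails.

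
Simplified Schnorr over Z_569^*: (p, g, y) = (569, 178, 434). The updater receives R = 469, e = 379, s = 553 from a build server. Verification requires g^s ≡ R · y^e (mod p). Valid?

no

g^s mod p:
178^553 mod 569 = 402
R · y^e mod p:
434^379 mod 569 = 243
469·243 = 113967 ≡ 167 (mod 569)
402 ≠ 167; the check fails.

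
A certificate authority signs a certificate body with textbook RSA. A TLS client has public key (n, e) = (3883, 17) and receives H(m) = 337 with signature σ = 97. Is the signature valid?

invalid

Squares mod 3883: σ^1≡97, σ^2≡1643, σ^4≡764, σ^8≡1246, σ^16≡3199
17 = 16 + 1, so σ^17 ≡ 3199·97 ≡ 3546 (mod 3883)
σ^17 mod 3883 = 3546, but H(m) = 337.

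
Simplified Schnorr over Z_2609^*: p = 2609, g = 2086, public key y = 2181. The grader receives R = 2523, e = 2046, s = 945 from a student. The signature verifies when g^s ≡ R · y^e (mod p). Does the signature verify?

g^s mod p:
Squares mod 2609: 2086^1≡2086, 2086^2≡2193, 2086^4≡862, 2086^8≡2088, 2086^16≡105, 2086^32≡589, 2086^64≡2533, 2086^128≡558, 2086^256≡893, 2086^512≡1704
945 = 512 + 256 + 128 + 32 + 16 + 1, so 2086^945 ≡ 1704·893·558·589·105·2086 ≡ 643 (mod 2609)
R · y^e mod p:
Squares mod 2609: 2181^1≡2181, 2181^2≡554, 2181^4≡1663, 2181^8≡29, 2181^16≡841, 2181^32≡242, 2181^64≡1166, 2181^128≡267, 2181^256≡846, 2181^512≡850, 2181^1024≡2416
2046 = 1024 + 512 + 256 + 128 + 64 + 32 + 16 + 8 + 4 + 2, so 2181^2046 ≡ 2416·850·846·267·1166·242·841·29·1663·554 ≡ 1805 (mod 2609)
2523·1805 = 4554015 ≡ 1310 (mod 2609)
643 ≠ 1310; the check fails.

does not verify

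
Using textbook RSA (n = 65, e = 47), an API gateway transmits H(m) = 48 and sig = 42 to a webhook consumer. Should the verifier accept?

accept

Squares mod 65: sig^1≡42, sig^2≡9, sig^4≡16, sig^8≡61, sig^16≡16, sig^32≡61
47 = 32 + 8 + 4 + 2 + 1, so sig^47 ≡ 61·61·16·9·42 ≡ 48 (mod 65)
48 = H(m), so the signature checks out.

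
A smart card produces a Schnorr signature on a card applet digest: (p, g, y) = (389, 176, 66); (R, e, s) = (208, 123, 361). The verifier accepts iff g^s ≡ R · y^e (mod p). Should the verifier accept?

g^s mod p:
Squares mod 389: 176^1≡176, 176^2≡245, 176^4≡119, 176^8≡157, 176^16≡142, 176^32≡325, 176^64≡206, 176^128≡35, 176^256≡58
361 = 256 + 64 + 32 + 8 + 1, so 176^361 ≡ 58·206·325·157·176 ≡ 159 (mod 389)
R · y^e mod p:
Squares mod 389: 66^1≡66, 66^2≡77, 66^4≡94, 66^8≡278, 66^16≡262, 66^32≡180, 66^64≡113
123 = 64 + 32 + 16 + 8 + 2 + 1, so 66^123 ≡ 113·180·262·278·77·66 ≡ 159 (mod 389)
208·159 = 33072 ≡ 7 (mod 389)
159 ≠ 7; the check fails.

reject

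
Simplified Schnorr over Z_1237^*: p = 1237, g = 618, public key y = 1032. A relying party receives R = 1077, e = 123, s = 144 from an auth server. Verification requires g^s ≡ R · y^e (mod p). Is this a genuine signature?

forged

g^s mod p:
Squares mod 1237: 618^1≡618, 618^2≡928, 618^4≡232, 618^8≡633, 618^16≡1138, 618^32≡1142, 618^64≡366, 618^128≡360
144 = 128 + 16, so 618^144 ≡ 360·1138 ≡ 233 (mod 1237)
R · y^e mod p:
Squares mod 1237: 1032^1≡1032, 1032^2≡1204, 1032^4≡1089, 1032^8≡875, 1032^16≡1159, 1032^32≡1136, 1032^64≡305
123 = 64 + 32 + 16 + 8 + 2 + 1, so 1032^123 ≡ 305·1136·1159·875·1204·1032 ≡ 1226 (mod 1237)
1077·1226 = 1320402 ≡ 523 (mod 1237)
233 ≠ 523; the check fails.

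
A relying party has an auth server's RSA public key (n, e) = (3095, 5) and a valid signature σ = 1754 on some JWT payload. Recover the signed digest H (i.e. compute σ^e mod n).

1439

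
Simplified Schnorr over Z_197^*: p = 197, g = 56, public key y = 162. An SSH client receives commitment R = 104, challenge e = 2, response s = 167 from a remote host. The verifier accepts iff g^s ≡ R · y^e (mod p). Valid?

no

g^s mod p:
56^2 = 3136 ≡ 181
56^4 ≡ 181^2 = 32761 ≡ 59
56^8 ≡ 59^2 = 3481 ≡ 132
56^16 ≡ 132^2 = 17424 ≡ 88
56^32 ≡ 88^2 = 7744 ≡ 61
56^64 ≡ 61^2 = 3721 ≡ 175
56^128 ≡ 175^2 = 30625 ≡ 90
167 = 128 + 32 + 4 + 2 + 1, so 56^167 ≡ 90·61·59·181·56 ≡ 192 (mod 197)
R · y^e mod p:
162^2 = 26244 ≡ 43
104·43 = 4472 ≡ 138 (mod 197)
192 ≠ 138; the check fails.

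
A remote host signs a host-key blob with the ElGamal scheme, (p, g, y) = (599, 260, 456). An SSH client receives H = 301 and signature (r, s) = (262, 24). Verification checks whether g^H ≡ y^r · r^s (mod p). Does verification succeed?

Left side g^H mod p:
260^2 = 67600 ≡ 512
260^4 ≡ 512^2 = 262144 ≡ 381
260^8 ≡ 381^2 = 145161 ≡ 203
260^16 ≡ 203^2 = 41209 ≡ 477
260^32 ≡ 477^2 = 227529 ≡ 508
260^64 ≡ 508^2 = 258064 ≡ 494
260^128 ≡ 494^2 = 244036 ≡ 243
260^256 ≡ 243^2 = 59049 ≡ 347
301 = 256 + 32 + 8 + 4 + 1, so 260^301 ≡ 347·508·203·381·260 ≡ 512 (mod 599)
Right side y^r · r^s mod p:
456^2 = 207936 ≡ 83
456^4 ≡ 83^2 = 6889 ≡ 300
456^8 ≡ 300^2 = 90000 ≡ 150
456^16 ≡ 150^2 = 22500 ≡ 337
456^32 ≡ 337^2 = 113569 ≡ 358
456^64 ≡ 358^2 = 128164 ≡ 577
456^128 ≡ 577^2 = 332929 ≡ 484
456^256 ≡ 484^2 = 234256 ≡ 47
262 = 256 + 4 + 2, so 456^262 ≡ 47·300·83 ≡ 453 (mod 599)
262^2 = 68644 ≡ 358
262^4 ≡ 358^2 = 128164 ≡ 577
262^8 ≡ 577^2 = 332929 ≡ 484
262^16 ≡ 484^2 = 234256 ≡ 47
24 = 16 + 8, so 262^24 ≡ 47·484 ≡ 585 (mod 599)
453·585 = 265005 ≡ 247 (mod 599)
512 ≠ 247, so verification fails.

fails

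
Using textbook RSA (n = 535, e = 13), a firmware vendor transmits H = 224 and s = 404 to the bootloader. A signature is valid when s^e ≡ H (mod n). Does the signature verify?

s^2 ≡ 404^2 = 163216 ≡ 41
s^4 ≡ 41^2 = 1681 ≡ 76
s^8 ≡ 76^2 = 5776 ≡ 426
13 = 8 + 4 + 1, so s^13 ≡ 426·76·404 ≡ 224 (mod 535)
224 = H, so the signature checks out.

verifies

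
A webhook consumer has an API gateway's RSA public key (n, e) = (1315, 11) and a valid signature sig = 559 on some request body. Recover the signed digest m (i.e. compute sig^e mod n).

sig^2 ≡ 559^2 = 312481 ≡ 826
sig^4 ≡ 826^2 = 682276 ≡ 1106
sig^8 ≡ 1106^2 = 1223236 ≡ 286
11 = 8 + 2 + 1, so sig^11 ≡ 286·826·559 ≡ 994 (mod 1315)

994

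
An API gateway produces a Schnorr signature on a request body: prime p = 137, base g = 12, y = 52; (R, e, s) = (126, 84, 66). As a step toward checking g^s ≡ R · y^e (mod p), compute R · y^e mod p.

52^84 mod 137 = 121
R · y^e ≡ 126·121 = 15246 ≡ 39 (mod 137)

39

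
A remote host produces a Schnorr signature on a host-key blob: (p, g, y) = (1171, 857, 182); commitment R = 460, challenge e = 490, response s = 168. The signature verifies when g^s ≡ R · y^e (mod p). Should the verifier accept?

reject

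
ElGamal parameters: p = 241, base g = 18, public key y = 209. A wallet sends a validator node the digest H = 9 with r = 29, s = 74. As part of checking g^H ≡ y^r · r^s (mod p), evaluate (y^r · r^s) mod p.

209^2 = 43681 ≡ 60
209^4 ≡ 60^2 = 3600 ≡ 226
209^8 ≡ 226^2 = 51076 ≡ 225
209^16 ≡ 225^2 = 50625 ≡ 15
29 = 16 + 8 + 4 + 1, so 209^29 ≡ 15·225·226·209 ≡ 239 (mod 241)
29^2 = 841 ≡ 118
29^4 ≡ 118^2 = 13924 ≡ 187
29^8 ≡ 187^2 = 34969 ≡ 24
29^16 ≡ 24^2 = 576 ≡ 94
29^32 ≡ 94^2 = 8836 ≡ 160
29^64 ≡ 160^2 = 25600 ≡ 54
74 = 64 + 8 + 2, so 29^74 ≡ 54·24·118 ≡ 134 (mod 241)
y^r · r^s ≡ 239·134 = 32026 ≡ 214 (mod 241)

214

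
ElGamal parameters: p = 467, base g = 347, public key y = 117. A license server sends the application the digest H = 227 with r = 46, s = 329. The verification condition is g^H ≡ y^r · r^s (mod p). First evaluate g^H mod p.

271

347^227 mod 467 = 271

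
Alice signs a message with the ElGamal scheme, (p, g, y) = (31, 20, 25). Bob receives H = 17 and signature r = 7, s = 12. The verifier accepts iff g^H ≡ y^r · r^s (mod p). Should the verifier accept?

accept

Left side g^H mod p:
20^2 = 400 ≡ 28
20^4 ≡ 28^2 = 784 ≡ 9
20^8 ≡ 9^2 = 81 ≡ 19
20^16 ≡ 19^2 = 361 ≡ 20
17 = 16 + 1, so 20^17 ≡ 20·20 ≡ 28 (mod 31)
Right side y^r · r^s mod p:
25^2 = 625 ≡ 5
25^4 ≡ 5^2 = 25
7 = 4 + 2 + 1, so 25^7 ≡ 25·5·25 ≡ 25 (mod 31)
7^2 = 49 ≡ 18
7^4 ≡ 18^2 = 324 ≡ 14
7^8 ≡ 14^2 = 196 ≡ 10
12 = 8 + 4, so 7^12 ≡ 10·14 ≡ 16 (mod 31)
25·16 = 400 ≡ 28 (mod 31)
28 ≡ 28 (mod 31), so the signature is genuine.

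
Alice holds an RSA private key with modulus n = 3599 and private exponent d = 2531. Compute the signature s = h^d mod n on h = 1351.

1656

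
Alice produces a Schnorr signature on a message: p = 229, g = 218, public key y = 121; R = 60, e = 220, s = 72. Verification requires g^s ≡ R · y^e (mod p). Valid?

g^s mod p:
Squares mod 229: 218^1≡218, 218^2≡121, 218^4≡214, 218^8≡225, 218^16≡16, 218^32≡27, 218^64≡42
72 = 64 + 8, so 218^72 ≡ 42·225 ≡ 61 (mod 229)
R · y^e mod p:
Squares mod 229: 121^1≡121, 121^2≡214, 121^4≡225, 121^8≡16, 121^16≡27, 121^32≡42, 121^64≡161, 121^128≡44
220 = 128 + 64 + 16 + 8 + 4, so 121^220 ≡ 44·161·27·16·225 ≡ 43 (mod 229)
60·43 = 2580 ≡ 61 (mod 229)
61 ≡ 61 (mod 229); signature holds.

yes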